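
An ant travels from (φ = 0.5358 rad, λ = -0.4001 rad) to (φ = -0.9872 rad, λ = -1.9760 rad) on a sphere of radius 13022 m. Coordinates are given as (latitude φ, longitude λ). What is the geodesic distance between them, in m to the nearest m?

With latitudes φ₁ = 30.699°, φ₂ = -56.562° and longitude difference Δλ = -90.292°:
cos c = sin φ₁ sin φ₂ + cos φ₁ cos φ₂ cos Δλ = (0.5105)(-0.8345) + (0.8599)(0.5510)(-0.0051) = -0.42845,
so c = arccos(-0.42845) = 2.01357 rad.
Distance = R·c = 13022 × 2.0136 ≈ 26221 m.

26221 m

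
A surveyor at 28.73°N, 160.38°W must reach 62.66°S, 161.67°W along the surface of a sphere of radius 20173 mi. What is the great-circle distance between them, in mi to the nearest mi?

32179 mi

Let φ₁ = 0.5014 rad, φ₂ = -1.0936 rad, and Δλ = -0.0225 rad.
Haversine: a = sin²(Δφ/2) + cos φ₁ cos φ₂ sin²(Δλ/2) = 0.5121 + (0.8769)(0.4593)(0.0001) = 0.51218.
Central angle c = 2·arcsin(√a) = 1.59516 rad.
Distance = R·c = 20173 × 1.5952 ≈ 32179 mi.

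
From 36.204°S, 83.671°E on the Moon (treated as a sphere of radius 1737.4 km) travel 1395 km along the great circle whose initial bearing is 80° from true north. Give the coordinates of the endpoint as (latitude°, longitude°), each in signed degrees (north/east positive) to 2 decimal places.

Angular distance δ = d/R = 1395/1737.4 = 0.80292 rad; initial bearing θ = 1.3963 rad.
sin φ₂ = sin φ₁ cos δ + cos φ₁ sin δ cos θ = (-0.5907)(0.6946) + (0.8069)(0.7194)(0.1736) = -0.3095, so φ₂ = -18.03°.
Δλ = atan2(sin θ sin δ cos φ₁, cos δ − sin φ₁ sin φ₂) = atan2(0.5717, 0.5118) = 48.162°.
λ₂ = 83.671° + 48.162° = 131.83°.

-18.03°, 131.83°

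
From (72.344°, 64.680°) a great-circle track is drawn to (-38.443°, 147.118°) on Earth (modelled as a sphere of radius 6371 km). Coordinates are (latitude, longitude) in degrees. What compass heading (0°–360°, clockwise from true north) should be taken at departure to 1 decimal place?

110.3°

With φ₁ = 1.2626, φ₂ = -0.6710, Δλ = 1.4388 rad, the forward-azimuth formula gives
θ = atan2( sin Δλ cos φ₂ , cos φ₁ sin φ₂ − sin φ₁ cos φ₂ cos Δλ ) = atan2(0.7764, -0.2868) = 110.27°.
So the initial bearing is 110.3°.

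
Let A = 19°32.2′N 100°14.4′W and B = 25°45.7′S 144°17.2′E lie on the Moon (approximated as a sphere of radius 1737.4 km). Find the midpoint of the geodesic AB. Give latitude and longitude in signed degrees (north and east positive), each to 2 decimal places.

Central angle δ = 2.1064 rad. Interpolating on the sphere with fraction f = 0.5:
P = [sin((1−f)δ)·A + sin(fδ)·B] / sin δ = 1.0106·A + 1.0106·B in Cartesian coordinates,
giving P = (-0.9083, -0.4059, -0.1013), i.e. latitude -5.81°, longitude -155.92°.

-5.81°, -155.92°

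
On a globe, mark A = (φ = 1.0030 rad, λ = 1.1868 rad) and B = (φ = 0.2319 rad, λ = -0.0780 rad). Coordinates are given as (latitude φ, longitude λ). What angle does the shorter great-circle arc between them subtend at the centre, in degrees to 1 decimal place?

69.4°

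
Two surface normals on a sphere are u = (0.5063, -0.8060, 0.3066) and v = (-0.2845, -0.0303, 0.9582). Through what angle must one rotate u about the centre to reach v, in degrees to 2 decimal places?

u·v = 0.1742; |u| = 1.0000, |v| = 1.0000.
cos θ = (u·v)/(|u||v|) = 0.1742, so θ = 79.97°.

79.97°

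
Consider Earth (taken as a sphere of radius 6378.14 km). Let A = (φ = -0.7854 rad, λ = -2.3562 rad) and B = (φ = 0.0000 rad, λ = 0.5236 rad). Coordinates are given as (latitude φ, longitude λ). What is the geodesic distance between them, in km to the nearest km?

14814 km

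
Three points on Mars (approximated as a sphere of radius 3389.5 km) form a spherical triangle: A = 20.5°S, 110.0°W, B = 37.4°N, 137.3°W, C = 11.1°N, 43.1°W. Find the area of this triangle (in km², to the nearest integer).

10145007 km²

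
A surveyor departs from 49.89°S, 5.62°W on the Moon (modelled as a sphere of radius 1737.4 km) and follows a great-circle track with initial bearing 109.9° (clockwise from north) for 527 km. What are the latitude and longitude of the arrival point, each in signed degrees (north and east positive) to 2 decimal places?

Angular distance δ = d/R = 527/1737.4 = 0.30333 rad; initial bearing θ = 1.9181 rad.
sin φ₂ = sin φ₁ cos δ + cos φ₁ sin δ cos θ = (-0.7648)(0.9543) + (0.6443)(0.2987)(-0.3404) = -0.7954, so φ₂ = -52.69°.
Δλ = atan2(sin θ sin δ cos φ₁, cos δ − sin φ₁ sin φ₂) = atan2(0.1809, 0.3460) = 27.607°.
λ₂ = -5.620° + 27.607° = 21.99°.

-52.69°, 21.99°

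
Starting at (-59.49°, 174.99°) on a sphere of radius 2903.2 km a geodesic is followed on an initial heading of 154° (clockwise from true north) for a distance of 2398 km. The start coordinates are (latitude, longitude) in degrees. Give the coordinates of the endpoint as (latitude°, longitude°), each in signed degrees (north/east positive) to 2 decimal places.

-66.85°, -60.07°

Angular distance δ = d/R = 2398/2903.2 = 0.82599 rad; initial bearing θ = 2.6878 rad.
sin φ₂ = sin φ₁ cos δ + cos φ₁ sin δ cos θ = (-0.8615)(0.6778) + (0.5077)(0.7352)(-0.8988) = -0.9195, so φ₂ = -66.85°.
Δλ = atan2(sin θ sin δ cos φ₁, cos δ − sin φ₁ sin φ₂) = atan2(0.1636, -0.1143) = 124.941°.
λ₂ = 174.990° + 124.941° = 299.93° → -60.07° after wrapping to (−180°, 180°].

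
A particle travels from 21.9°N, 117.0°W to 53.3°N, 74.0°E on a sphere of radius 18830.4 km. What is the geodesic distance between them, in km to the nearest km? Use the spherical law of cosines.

34245 km

With latitudes φ₁ = 21.900°, φ₂ = 53.300° and longitude difference Δλ = -169.000°:
cos c = sin φ₁ sin φ₂ + cos φ₁ cos φ₂ cos Δλ = (0.3730)(0.8018) + (0.9278)(0.5976)(-0.9816) = -0.24526,
so c = arccos(-0.24526) = 1.81858 rad.
Distance = R·c = 18830.4 × 1.8186 ≈ 34245 km.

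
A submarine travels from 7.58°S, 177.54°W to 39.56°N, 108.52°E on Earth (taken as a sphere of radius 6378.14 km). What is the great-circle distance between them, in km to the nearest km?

9204 km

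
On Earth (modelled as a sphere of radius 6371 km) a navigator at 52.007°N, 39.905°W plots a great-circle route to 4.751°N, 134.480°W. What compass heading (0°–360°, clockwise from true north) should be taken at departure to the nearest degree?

277°

Δλ = -94.575° = -1.6506 rad.
y = sin Δλ · cos φ₂ = (-0.9968)(0.9966) = -0.9934
x = cos φ₁ sin φ₂ − sin φ₁ cos φ₂ cos Δλ = (0.6156)(0.0828) − (0.7881)(0.9966)(-0.0798) = 0.1136
θ = atan2(y, x) = -83.47°; adding 360° gives 277°.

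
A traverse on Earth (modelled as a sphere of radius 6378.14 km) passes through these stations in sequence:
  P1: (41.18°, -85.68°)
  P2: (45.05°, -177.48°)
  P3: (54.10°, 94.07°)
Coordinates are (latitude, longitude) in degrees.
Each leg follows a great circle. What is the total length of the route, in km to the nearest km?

13084 km

Leg P1→P2: central angle 1.1048 rad, distance 7046.8 km.
Leg P2→P3: central angle 0.9465 rad, distance 6037.2 km.
Total: 7046.8 + 6037.2 ≈ 13084 km.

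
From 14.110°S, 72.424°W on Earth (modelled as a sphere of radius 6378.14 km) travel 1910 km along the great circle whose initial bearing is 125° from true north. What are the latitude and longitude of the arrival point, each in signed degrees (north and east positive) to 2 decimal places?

-23.39°, -57.16°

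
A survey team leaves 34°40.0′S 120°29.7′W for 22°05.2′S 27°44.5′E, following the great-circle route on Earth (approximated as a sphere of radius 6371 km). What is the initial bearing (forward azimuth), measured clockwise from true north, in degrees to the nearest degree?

Δλ = 148.237° = 2.5872 rad.
y = sin Δλ · cos φ₂ = (0.5264)(0.9266) = 0.4878
x = cos φ₁ sin φ₂ − sin φ₁ cos φ₂ cos Δλ = (0.8225)(-0.3760) − (-0.5688)(0.9266)(-0.8502) = -0.7574
θ = atan2(y, x) = 147.22°, so the bearing is 147°.

147°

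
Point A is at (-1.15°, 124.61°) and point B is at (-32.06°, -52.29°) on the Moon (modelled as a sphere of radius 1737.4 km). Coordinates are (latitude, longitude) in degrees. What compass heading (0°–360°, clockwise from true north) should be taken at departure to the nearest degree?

185°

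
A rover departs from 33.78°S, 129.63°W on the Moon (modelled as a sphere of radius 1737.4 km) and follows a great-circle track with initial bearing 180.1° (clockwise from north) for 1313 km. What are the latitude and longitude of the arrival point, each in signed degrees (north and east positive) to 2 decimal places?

Angular distance δ = d/R = 1313/1737.4 = 0.75573 rad; initial bearing θ = 3.1433 rad.
sin φ₂ = sin φ₁ cos δ + cos φ₁ sin δ cos θ = (-0.5560)(0.7278) + (0.8312)(0.6858)(-1.0000) = -0.9747, so φ₂ = -77.08°.
Δλ = atan2(sin θ sin δ cos φ₁, cos δ − sin φ₁ sin φ₂) = atan2(-0.0010, 0.1858) = -0.307°.
λ₂ = -129.630° − 0.307° = -129.94°.

-77.08°, -129.94°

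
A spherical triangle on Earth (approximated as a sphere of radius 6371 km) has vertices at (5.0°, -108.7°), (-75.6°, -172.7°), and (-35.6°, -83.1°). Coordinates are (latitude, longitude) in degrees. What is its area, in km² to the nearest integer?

Side lengths (central angles): a = 0.9701, b = 0.8234, c = 1.5466 rad; semiperimeter s = 1.6700.
By l'Huilier's theorem, tan(E/4) = √[tan(s/2) tan((s−a)/2) tan((s−b)/2) tan((s−c)/2)], giving spherical excess E = 0.4222 rad.
Area = E·R² = 0.4222 × (6371)² ≈ 17135967 km².

17135967 km²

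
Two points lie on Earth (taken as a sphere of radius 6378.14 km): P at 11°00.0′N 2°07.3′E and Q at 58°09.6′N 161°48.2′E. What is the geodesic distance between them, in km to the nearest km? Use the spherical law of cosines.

In radians: φ₁ = 0.1920, φ₂ = 1.0151, Δλ = 159.682° = 2.7870 rad.
cos c = sin φ₁ sin φ₂ + cos φ₁ cos φ₂ cos Δλ = (0.1908)(0.8495) + (0.9816)(0.5275)(-0.9378) = -0.32354,
so c = arccos(-0.32354) = 1.90026 rad.
Distance = R·c = 6378.14 × 1.9003 ≈ 12120 km.

12120 km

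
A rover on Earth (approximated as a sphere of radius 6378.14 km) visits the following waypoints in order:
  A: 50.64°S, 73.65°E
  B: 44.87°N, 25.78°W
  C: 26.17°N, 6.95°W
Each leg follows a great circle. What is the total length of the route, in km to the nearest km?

Leg A→B: central angle 2.2384 rad, distance 14276.9 km.
Leg B→C: central angle 0.4198 rad, distance 2677.6 km.
Total: 14276.9 + 2677.6 ≈ 16954 km.

16954 km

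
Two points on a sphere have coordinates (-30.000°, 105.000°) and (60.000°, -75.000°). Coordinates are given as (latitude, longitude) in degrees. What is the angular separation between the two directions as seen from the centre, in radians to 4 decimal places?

With latitudes φ₁ = -30.000°, φ₂ = 60.000° and longitude difference Δλ = -180.000°:
Haversine: a = sin²(Δφ/2) + cos φ₁ cos φ₂ sin²(Δλ/2) = 0.5000 + (0.8660)(0.5000)(1.0000) = 0.93301.
Central angle c = 2·arcsin(√a) = 2.61799 rad.
So the angular separation is 2.6180 rad.

2.6180 rad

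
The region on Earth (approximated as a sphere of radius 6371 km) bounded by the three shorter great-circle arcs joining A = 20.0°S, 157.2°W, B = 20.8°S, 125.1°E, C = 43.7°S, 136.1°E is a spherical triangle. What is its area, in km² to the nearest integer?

Side lengths (central angles): a = 0.4305, b = 1.0414, c = 1.2571 rad; semiperimeter s = 1.3645.
By l'Huilier's theorem, tan(E/4) = √[tan(s/2) tan((s−a)/2) tan((s−b)/2) tan((s−c)/2)], giving spherical excess E = 0.2393 rad.
Area = E·R² = 0.2393 × (6371)² ≈ 9713064 km².

9713064 km²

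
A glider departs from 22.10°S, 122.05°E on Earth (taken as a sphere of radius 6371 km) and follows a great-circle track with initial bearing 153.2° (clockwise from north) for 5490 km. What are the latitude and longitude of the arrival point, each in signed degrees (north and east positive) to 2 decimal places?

-60.77°, 166.53°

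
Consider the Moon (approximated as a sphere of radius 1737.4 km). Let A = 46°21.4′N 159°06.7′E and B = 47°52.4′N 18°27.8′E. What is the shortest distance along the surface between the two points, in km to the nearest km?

2417 km

With latitudes φ₁ = 46.357°, φ₂ = 47.873° and longitude difference Δλ = -140.648°:
cos c = sin φ₁ sin φ₂ + cos φ₁ cos φ₂ cos Δλ = (0.7237)(0.7417) + (0.6902)(0.6708)(-0.7733) = 0.17872,
so c = arccos(0.17872) = 1.39111 rad.
Distance = R·c = 1737.4 × 1.3911 ≈ 2417 km.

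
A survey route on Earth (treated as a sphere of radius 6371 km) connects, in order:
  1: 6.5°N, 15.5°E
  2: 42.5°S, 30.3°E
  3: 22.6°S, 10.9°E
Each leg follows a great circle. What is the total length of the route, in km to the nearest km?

Leg 1→2: central angle 0.8870 rad, distance 5650.9 km.
Leg 2→3: central angle 0.4472 rad, distance 2849.4 km.
Total: 5650.9 + 2849.4 ≈ 8500 km.

8500 km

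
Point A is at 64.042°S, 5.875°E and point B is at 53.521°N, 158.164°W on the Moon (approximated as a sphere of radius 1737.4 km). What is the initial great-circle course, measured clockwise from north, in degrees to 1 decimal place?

Δλ = -164.039° = -2.8630 rad.
y = sin Δλ · cos φ₂ = (-0.2750)(0.5945) = -0.1635
x = cos φ₁ sin φ₂ − sin φ₁ cos φ₂ cos Δλ = (0.4377)(0.8041) − (-0.8991)(0.5945)(-0.9614) = -0.1620
θ = atan2(y, x) = -134.74°; adding 360° gives 225.3°.

225.3°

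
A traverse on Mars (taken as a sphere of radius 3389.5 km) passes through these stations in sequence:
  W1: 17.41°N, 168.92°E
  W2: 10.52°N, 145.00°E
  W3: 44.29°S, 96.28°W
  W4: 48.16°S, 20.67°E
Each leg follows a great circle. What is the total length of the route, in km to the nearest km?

Leg W1→W2: central angle 0.4222 rad, distance 1430.9 km.
Leg W2→W3: central angle 2.0552 rad, distance 6966.1 km.
Leg W3→W4: central angle 1.2621 rad, distance 4277.8 km.
Total: 1430.9 + 6966.1 + 4277.8 ≈ 12675 km.

12675 km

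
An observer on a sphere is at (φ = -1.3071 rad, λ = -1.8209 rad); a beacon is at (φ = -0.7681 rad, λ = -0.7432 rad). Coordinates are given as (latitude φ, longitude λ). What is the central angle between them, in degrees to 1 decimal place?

In radians: φ₁ = -1.3071, φ₂ = -0.7681, Δλ = 61.748° = 1.0777 rad.
cos c = sin φ₁ sin φ₂ + cos φ₁ cos φ₂ cos Δλ = (-0.9654)(-0.6948) + (0.2607)(0.7192)(0.4734) = 0.75949,
so c = arccos(0.75949) = 0.70826 rad.
So the angular separation is 40.6°.

40.6°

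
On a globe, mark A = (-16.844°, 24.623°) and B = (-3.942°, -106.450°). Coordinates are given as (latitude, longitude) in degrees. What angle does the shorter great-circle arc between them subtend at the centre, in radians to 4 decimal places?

With latitudes φ₁ = -16.844°, φ₂ = -3.942° and longitude difference Δλ = -131.073°:
Haversine: a = sin²(Δφ/2) + cos φ₁ cos φ₂ sin²(Δλ/2) = 0.0126 + (0.9571)(0.9976)(0.8285) = 0.80371.
Central angle c = 2·arcsin(√a) = 2.22361 rad.
So the angular separation is 2.2236 rad.

2.2236 rad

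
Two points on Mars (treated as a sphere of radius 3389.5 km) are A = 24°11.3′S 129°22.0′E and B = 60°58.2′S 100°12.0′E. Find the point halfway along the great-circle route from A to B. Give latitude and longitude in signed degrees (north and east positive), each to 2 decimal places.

Central angle δ = 0.7306 rad. Interpolating on the sphere with fraction f = 0.5:
P = [sin((1−f)δ)·A + sin(fδ)·B] / sin δ = 0.5353·A + 0.5353·B in Cartesian coordinates,
giving P = (-0.3557, 0.6332, -0.6874), i.e. latitude -43.43°, longitude 119.33°.

-43.43°, 119.33°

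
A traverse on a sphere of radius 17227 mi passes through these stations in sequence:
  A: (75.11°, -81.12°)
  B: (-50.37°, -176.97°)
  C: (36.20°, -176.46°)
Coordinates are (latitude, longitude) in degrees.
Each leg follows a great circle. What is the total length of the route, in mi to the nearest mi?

67989 mi

Leg A→B: central angle 2.4357 rad, distance 41959.5 mi.
Leg B→C: central angle 1.5110 rad, distance 26029.2 mi.
Total: 41959.5 + 26029.2 ≈ 67989 mi.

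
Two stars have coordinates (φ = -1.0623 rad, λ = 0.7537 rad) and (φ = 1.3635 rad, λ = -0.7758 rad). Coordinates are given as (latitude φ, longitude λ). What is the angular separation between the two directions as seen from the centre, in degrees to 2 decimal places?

148.28°

In radians: φ₁ = -1.0623, φ₂ = 1.3635, Δλ = -87.634° = -1.5295 rad.
Haversine: a = sin²(Δφ/2) + cos φ₁ cos φ₂ sin²(Δλ/2) = 0.8773 + (0.4869)(0.2058)(0.4794) = 0.92532.
Central angle c = 2·arcsin(√a) = 2.58800 rad.
So the angular separation is 148.28°.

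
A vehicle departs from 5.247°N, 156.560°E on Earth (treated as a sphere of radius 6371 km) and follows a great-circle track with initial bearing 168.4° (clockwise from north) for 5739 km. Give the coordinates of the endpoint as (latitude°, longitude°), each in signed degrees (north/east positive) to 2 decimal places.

Angular distance δ = d/R = 5739/6371 = 0.90080 rad; initial bearing θ = 2.9391 rad.
sin φ₂ = sin φ₁ cos δ + cos φ₁ sin δ cos θ = (0.0914)(0.6210) + (0.9958)(0.7838)(-0.9796) = -0.7078, so φ₂ = -45.06°.
Δλ = atan2(sin θ sin δ cos φ₁, cos δ − sin φ₁ sin φ₂) = atan2(0.1569, 0.6857) = 12.892°.
λ₂ = 156.560° + 12.892° = 169.45°.

-45.06°, 169.45°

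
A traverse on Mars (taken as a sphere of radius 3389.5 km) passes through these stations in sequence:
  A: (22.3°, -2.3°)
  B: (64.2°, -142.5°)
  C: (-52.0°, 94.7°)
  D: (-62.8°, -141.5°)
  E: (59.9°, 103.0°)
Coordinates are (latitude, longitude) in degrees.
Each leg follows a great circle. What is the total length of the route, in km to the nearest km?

26274 km

Leg A→B: central angle 1.5385 rad, distance 5214.9 km.
Leg B→C: central angle 2.5956 rad, distance 8797.8 km.
Leg C→D: central angle 0.9952 rad, distance 3373.3 km.
Leg D→E: central angle 2.6223 rad, distance 8888.3 km.
Total: 5214.9 + 8797.8 + 3373.3 + 8888.3 ≈ 26274 km.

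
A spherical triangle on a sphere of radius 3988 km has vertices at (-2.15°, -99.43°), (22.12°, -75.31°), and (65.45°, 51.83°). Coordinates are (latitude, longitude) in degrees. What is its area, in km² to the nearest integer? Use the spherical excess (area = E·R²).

5259070 km²

Side lengths (central angles): a = 1.4605, b = 1.9803, c = 0.5903 rad; semiperimeter s = 2.0155.
By l'Huilier's theorem, tan(E/4) = √[tan(s/2) tan((s−a)/2) tan((s−b)/2) tan((s−c)/2)], giving spherical excess E = 0.3307 rad.
Area = E·R² = 0.3307 × (3988)² ≈ 5259070 km².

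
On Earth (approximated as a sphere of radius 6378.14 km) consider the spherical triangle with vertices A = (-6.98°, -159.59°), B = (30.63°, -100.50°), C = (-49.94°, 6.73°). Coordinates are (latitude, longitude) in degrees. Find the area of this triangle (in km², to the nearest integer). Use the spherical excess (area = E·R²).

95424482 km²

Side lengths (central angles): a = 2.1579, b = 2.1267, c = 1.1844 rad; semiperimeter s = 2.7345.
By l'Huilier's theorem, tan(E/4) = √[tan(s/2) tan((s−a)/2) tan((s−b)/2) tan((s−c)/2)], giving spherical excess E = 2.3457 rad.
Area = E·R² = 2.3457 × (6378.14)² ≈ 95424482 km².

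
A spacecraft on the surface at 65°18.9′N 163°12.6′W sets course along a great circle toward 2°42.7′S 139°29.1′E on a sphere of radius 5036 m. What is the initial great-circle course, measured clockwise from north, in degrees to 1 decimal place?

238.8°

With φ₁ = 1.1400, φ₂ = -0.0473, Δλ = -1.0002 rad, the forward-azimuth formula gives
θ = atan2( sin Δλ cos φ₂ , cos φ₁ sin φ₂ − sin φ₁ cos φ₂ cos Δλ ) = atan2(-0.8406, -0.5100) = -121.25°.
Adding 360° brings this into [0°, 360°): 238.8°.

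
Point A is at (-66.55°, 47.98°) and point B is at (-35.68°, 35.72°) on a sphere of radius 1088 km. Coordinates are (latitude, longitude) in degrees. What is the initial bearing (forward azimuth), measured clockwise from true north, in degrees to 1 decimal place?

Δλ = -12.260° = -0.2140 rad.
y = sin Δλ · cos φ₂ = (-0.2123)(0.8123) = -0.1725
x = cos φ₁ sin φ₂ − sin φ₁ cos φ₂ cos Δλ = (0.3979)(-0.5833) − (-0.9174)(0.8123)(0.9772) = 0.4961
θ = atan2(y, x) = -19.17°; adding 360° gives 340.8°.

340.8°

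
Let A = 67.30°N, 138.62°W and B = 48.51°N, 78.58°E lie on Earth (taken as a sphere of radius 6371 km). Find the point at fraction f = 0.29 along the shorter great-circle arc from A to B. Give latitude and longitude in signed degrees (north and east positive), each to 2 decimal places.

79.44°, 172.03°

Central angle δ = 1.0617 rad. Interpolating on the sphere with fraction f = 0.29:
P = [sin((1−f)δ)·A + sin(fδ)·B] / sin δ = 0.7838·A + 0.3471·B in Cartesian coordinates,
giving P = (-0.1814, 0.0254, 0.9831), i.e. latitude 79.44°, longitude 172.03°.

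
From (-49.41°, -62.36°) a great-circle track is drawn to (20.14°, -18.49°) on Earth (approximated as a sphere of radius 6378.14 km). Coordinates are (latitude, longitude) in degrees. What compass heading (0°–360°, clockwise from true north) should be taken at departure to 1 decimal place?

41.4°

Δλ = 43.870° = 0.7657 rad.
y = sin Δλ · cos φ₂ = (0.6930)(0.9389) = 0.6506
x = cos φ₁ sin φ₂ − sin φ₁ cos φ₂ cos Δλ = (0.6506)(0.3443) − (-0.7594)(0.9389)(0.7209) = 0.7380
θ = atan2(y, x) = 41.40°, so the bearing is 41.4°.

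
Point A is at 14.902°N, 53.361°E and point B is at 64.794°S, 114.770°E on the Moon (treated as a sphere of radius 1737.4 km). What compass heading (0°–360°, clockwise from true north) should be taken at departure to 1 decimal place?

With φ₁ = 0.2601, φ₂ = -1.1309, Δλ = 1.0718 rad, the forward-azimuth formula gives
θ = atan2( sin Δλ cos φ₂ , cos φ₁ sin φ₂ − sin φ₁ cos φ₂ cos Δλ ) = atan2(0.3739, -0.9268) = 158.03°.
So the initial bearing is 158.0°.

158.0°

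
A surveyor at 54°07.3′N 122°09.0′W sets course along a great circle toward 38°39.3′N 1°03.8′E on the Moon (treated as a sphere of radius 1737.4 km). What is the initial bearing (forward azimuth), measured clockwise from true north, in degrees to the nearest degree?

Δλ = 123.213° = 2.1505 rad.
y = sin Δλ · cos φ₂ = (0.8366)(0.7809) = 0.6533
x = cos φ₁ sin φ₂ − sin φ₁ cos φ₂ cos Δλ = (0.5861)(0.6246) − (0.8103)(0.7809)(-0.5478) = 0.7127
θ = atan2(y, x) = 42.51°, so the bearing is 43°.

43°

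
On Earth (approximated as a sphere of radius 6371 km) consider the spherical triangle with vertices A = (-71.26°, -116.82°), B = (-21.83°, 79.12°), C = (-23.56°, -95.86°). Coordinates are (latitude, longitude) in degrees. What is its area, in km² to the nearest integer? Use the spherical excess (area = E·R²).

Side lengths (central angles): a = 2.3448, b = 0.8586, c = 1.5054 rad; semiperimeter s = 2.3544.
By l'Huilier's theorem, tan(E/4) = √[tan(s/2) tan((s−a)/2) tan((s−b)/2) tan((s−c)/2)], giving spherical excess E = 0.2775 rad.
Area = E·R² = 0.2775 × (6371)² ≈ 11263416 km².

11263416 km²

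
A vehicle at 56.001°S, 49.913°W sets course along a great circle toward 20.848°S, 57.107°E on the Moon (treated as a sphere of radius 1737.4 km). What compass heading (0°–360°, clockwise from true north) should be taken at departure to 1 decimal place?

Δλ = 107.020° = 1.8679 rad.
y = sin Δλ · cos φ₂ = (0.9562)(0.9345) = 0.8936
x = cos φ₁ sin φ₂ − sin φ₁ cos φ₂ cos Δλ = (0.5592)(-0.3559) − (-0.8290)(0.9345)(-0.2927) = -0.4258
θ = atan2(y, x) = 115.48°, so the bearing is 115.5°.

115.5°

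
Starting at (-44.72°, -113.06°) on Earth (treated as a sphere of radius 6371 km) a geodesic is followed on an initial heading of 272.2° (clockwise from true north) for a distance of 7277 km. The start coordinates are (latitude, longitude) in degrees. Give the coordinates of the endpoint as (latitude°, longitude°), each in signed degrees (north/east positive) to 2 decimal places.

-15.52°, 176.33°

Angular distance δ = d/R = 7277/6371 = 1.14221 rad; initial bearing θ = 4.7508 rad.
sin φ₂ = sin φ₁ cos δ + cos φ₁ sin δ cos θ = (-0.7036)(0.4156) + (0.7106)(0.9096)(0.0384) = -0.2676, so φ₂ = -15.52°.
Δλ = atan2(sin θ sin δ cos φ₁, cos δ − sin φ₁ sin φ₂) = atan2(-0.6458, 0.2273) = -70.611°.
λ₂ = -113.060° − 70.611° = -183.67° → 176.33° after wrapping to (−180°, 180°].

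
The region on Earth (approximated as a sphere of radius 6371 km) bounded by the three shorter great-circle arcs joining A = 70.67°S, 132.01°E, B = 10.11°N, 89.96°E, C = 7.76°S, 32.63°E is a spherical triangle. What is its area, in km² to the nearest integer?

Side lengths (central angles): a = 1.0439, b = 1.4968, c = 1.4944 rad; semiperimeter s = 2.0175.
By l'Huilier's theorem, tan(E/4) = √[tan(s/2) tan((s−a)/2) tan((s−b)/2) tan((s−c)/2)], giving spherical excess E = 0.9605 rad.
Area = E·R² = 0.9605 × (6371)² ≈ 38984365 km².

38984365 km²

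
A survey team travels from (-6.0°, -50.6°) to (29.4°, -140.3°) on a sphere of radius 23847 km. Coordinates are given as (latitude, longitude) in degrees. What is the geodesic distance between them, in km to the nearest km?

With latitudes φ₁ = -6.000°, φ₂ = 29.400° and longitude difference Δλ = -89.700°:
Haversine: a = sin²(Δφ/2) + cos φ₁ cos φ₂ sin²(Δλ/2) = 0.0924 + (0.9945)(0.8712)(0.4974) = 0.52339.
Central angle c = 2·arcsin(√a) = 1.61759 rad.
Distance = R·c = 23847 × 1.6176 ≈ 38575 km.

38575 km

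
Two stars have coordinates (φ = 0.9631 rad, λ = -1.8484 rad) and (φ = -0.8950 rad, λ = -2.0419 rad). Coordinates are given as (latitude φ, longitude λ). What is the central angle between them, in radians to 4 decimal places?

In radians: φ₁ = 0.9631, φ₂ = -0.8950, Δλ = -11.087° = -0.1935 rad.
Haversine: a = sin²(Δφ/2) + cos φ₁ cos φ₂ sin²(Δλ/2) = 0.6417 + (0.5710)(0.6255)(0.0093) = 0.64502.
Central angle c = 2·arcsin(√a) = 1.86506 rad.
So the angular separation is 1.8651 rad.

1.8651 rad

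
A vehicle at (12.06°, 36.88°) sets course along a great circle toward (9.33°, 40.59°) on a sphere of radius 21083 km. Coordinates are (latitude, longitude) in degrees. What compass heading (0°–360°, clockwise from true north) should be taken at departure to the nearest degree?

126°

With φ₁ = 0.2105, φ₂ = 0.1628, Δλ = 0.0648 rad, the forward-azimuth formula gives
θ = atan2( sin Δλ cos φ₂ , cos φ₁ sin φ₂ − sin φ₁ cos φ₂ cos Δλ ) = atan2(0.0639, -0.0472) = 126.47°.
So the initial bearing is 126°.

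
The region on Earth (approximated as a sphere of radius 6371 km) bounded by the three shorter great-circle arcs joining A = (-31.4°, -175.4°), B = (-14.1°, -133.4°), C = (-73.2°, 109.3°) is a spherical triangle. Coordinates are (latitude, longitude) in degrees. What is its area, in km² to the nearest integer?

15277805 km²

Side lengths (central angles): a = 1.4660, b = 0.9747, c = 0.7346 rad; semiperimeter s = 1.5876.
By l'Huilier's theorem, tan(E/4) = √[tan(s/2) tan((s−a)/2) tan((s−b)/2) tan((s−c)/2)], giving spherical excess E = 0.3764 rad.
Area = E·R² = 0.3764 × (6371)² ≈ 15277805 km².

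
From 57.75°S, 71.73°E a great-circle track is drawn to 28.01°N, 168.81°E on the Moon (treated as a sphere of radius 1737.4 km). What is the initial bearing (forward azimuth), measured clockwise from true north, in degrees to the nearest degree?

80°

With φ₁ = -1.0079, φ₂ = 0.4889, Δλ = 1.6944 rad, the forward-azimuth formula gives
θ = atan2( sin Δλ cos φ₂ , cos φ₁ sin φ₂ − sin φ₁ cos φ₂ cos Δλ ) = atan2(0.8761, 0.1586) = 79.74°.
So the initial bearing is 80°.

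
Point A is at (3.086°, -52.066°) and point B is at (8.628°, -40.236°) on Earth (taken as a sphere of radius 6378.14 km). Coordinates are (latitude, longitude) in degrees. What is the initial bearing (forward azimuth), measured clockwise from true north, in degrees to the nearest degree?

64°

With φ₁ = 0.0539, φ₂ = 0.1506, Δλ = 0.2065 rad, the forward-azimuth formula gives
θ = atan2( sin Δλ cos φ₂ , cos φ₁ sin φ₂ − sin φ₁ cos φ₂ cos Δλ ) = atan2(0.2027, 0.0977) = 64.26°.
So the initial bearing is 64°.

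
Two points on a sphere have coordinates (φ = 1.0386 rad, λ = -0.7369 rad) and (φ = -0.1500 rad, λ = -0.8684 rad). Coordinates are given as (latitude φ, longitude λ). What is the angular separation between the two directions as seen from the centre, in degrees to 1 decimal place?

68.4°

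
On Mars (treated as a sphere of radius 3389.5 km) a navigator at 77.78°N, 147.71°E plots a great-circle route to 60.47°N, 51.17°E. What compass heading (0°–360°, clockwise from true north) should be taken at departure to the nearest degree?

Δλ = -96.540° = -1.6849 rad.
y = sin Δλ · cos φ₂ = (-0.9935)(0.4929) = -0.4897
x = cos φ₁ sin φ₂ − sin φ₁ cos φ₂ cos Δλ = (0.2117)(0.8701) − (0.9773)(0.4929)(-0.1139) = 0.2390
θ = atan2(y, x) = -63.98°; adding 360° gives 296°.

296°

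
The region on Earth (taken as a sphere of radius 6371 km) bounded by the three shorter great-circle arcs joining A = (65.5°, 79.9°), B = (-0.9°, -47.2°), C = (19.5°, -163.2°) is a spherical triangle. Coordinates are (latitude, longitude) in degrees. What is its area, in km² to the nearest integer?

Side lengths (central angles): a = 2.0025, b = 1.4436, c = 1.8384 rad; semiperimeter s = 2.6422.
By l'Huilier's theorem, tan(E/4) = √[tan(s/2) tan((s−a)/2) tan((s−b)/2) tan((s−c)/2)], giving spherical excess E = 2.2030 rad.
Area = E·R² = 2.2030 × (6371)² ≈ 89420976 km².

89420976 km²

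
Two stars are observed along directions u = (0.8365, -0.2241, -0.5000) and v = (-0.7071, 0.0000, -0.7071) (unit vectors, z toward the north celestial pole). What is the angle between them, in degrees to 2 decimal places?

u·v = -0.2379; |u| = 1.0000, |v| = 1.0000.
cos θ = (u·v)/(|u||v|) = -0.2379, so θ = 103.77°.

103.77°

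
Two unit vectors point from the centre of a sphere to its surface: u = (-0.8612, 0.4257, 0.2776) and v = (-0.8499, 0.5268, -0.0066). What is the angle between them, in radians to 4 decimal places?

0.3030 rad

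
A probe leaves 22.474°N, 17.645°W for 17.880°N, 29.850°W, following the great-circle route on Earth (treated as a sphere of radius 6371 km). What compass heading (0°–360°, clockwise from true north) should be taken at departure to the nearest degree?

Δλ = -12.205° = -0.2130 rad.
y = sin Δλ · cos φ₂ = (-0.2114)(0.9517) = -0.2012
x = cos φ₁ sin φ₂ − sin φ₁ cos φ₂ cos Δλ = (0.9241)(0.3070) − (0.3823)(0.9517)(0.9774) = -0.0719
θ = atan2(y, x) = -109.66°; adding 360° gives 250°.

250°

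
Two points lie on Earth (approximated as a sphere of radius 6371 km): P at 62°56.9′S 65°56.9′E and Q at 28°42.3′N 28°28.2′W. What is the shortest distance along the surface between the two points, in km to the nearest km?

13042 km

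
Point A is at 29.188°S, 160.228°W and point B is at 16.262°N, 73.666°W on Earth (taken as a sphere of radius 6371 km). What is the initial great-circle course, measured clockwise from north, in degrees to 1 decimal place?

74.1°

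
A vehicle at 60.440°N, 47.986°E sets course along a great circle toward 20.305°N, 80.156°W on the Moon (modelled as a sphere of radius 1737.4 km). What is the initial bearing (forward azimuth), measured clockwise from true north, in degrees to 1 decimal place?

Δλ = -128.142° = -2.2365 rad.
y = sin Δλ · cos φ₂ = (-0.7865)(0.9379) = -0.7376
x = cos φ₁ sin φ₂ − sin φ₁ cos φ₂ cos Δλ = (0.4933)(0.3470) − (0.8698)(0.9379)(-0.6176) = 0.6750
θ = atan2(y, x) = -47.54°; adding 360° gives 312.5°.

312.5°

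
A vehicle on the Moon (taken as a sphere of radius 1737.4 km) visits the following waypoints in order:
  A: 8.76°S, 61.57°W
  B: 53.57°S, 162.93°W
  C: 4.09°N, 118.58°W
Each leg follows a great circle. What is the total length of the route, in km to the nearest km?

Leg A→B: central angle 1.5639 rad, distance 2717.1 km.
Leg B→C: central angle 1.1959 rad, distance 2077.8 km.
Total: 2717.1 + 2077.8 ≈ 4795 km.

4795 km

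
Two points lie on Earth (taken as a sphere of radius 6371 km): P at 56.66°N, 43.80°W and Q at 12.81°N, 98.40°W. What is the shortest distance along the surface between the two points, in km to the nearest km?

In radians: φ₁ = 0.9889, φ₂ = 0.2236, Δλ = -54.600° = -0.9529 rad.
Haversine: a = sin²(Δφ/2) + cos φ₁ cos φ₂ sin²(Δλ/2) = 0.1394 + (0.5496)(0.9751)(0.2104) = 0.25216.
Central angle c = 2·arcsin(√a) = 1.05218 rad.
Distance = R·c = 6371 × 1.0522 ≈ 6703 km.

6703 km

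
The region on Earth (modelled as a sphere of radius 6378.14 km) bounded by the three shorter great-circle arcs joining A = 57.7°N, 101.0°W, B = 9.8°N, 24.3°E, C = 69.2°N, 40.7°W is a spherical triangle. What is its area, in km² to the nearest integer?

Side lengths (central angles): a = 1.2588, b = 0.4860, c = 1.7319 rad; semiperimeter s = 1.7383.
By l'Huilier's theorem, tan(E/4) = √[tan(s/2) tan((s−a)/2) tan((s−b)/2) tan((s−c)/2)], giving spherical excess E = 0.1039 rad.
Area = E·R² = 0.1039 × (6378.14)² ≈ 4227437 km².

4227437 km²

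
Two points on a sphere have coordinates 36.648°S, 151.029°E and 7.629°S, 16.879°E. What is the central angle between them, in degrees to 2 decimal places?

118.34°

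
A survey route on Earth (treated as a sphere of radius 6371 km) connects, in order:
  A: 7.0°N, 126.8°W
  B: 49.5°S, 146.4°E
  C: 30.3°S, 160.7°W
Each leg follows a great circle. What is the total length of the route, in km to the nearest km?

Leg A→B: central angle 1.6275 rad, distance 10368.9 km.
Leg B→C: central angle 0.7643 rad, distance 4869.2 km.
Total: 10368.9 + 4869.2 ≈ 15238 km.

15238 km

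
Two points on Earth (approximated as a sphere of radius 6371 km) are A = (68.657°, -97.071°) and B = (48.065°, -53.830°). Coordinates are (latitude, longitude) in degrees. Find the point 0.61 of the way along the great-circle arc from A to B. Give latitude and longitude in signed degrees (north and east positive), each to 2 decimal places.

57.57°, -64.69°

Central angle δ = 0.5155 rad. Interpolating on the sphere with fraction f = 0.61:
P = [sin((1−f)δ)·A + sin(fδ)·B] / sin δ = 0.4051·A + 0.6274·B in Cartesian coordinates,
giving P = (0.2293, -0.4848, 0.8440), i.e. latitude 57.57°, longitude -64.69°.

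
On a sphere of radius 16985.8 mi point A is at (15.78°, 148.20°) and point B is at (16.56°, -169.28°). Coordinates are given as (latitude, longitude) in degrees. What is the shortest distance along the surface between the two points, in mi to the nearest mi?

12086 mi

In radians: φ₁ = 0.2754, φ₂ = 0.2890, Δλ = 42.520° = 0.7421 rad.
cos c = sin φ₁ sin φ₂ + cos φ₁ cos φ₂ cos Δλ = (0.2719)(0.2850) + (0.9623)(0.9585)(0.7370) = 0.75735,
so c = arccos(0.75735) = 0.71154 rad.
Distance = R·c = 16985.8 × 0.7115 ≈ 12086 mi.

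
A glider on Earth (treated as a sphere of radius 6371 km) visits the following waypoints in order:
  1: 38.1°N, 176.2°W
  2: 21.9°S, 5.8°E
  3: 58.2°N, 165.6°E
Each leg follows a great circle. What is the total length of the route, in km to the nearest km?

33869 km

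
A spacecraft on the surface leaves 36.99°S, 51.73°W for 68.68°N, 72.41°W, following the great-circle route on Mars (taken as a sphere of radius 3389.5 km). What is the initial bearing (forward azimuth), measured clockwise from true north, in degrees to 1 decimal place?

Δλ = -20.680° = -0.3609 rad.
y = sin Δλ · cos φ₂ = (-0.3531)(0.3636) = -0.1284
x = cos φ₁ sin φ₂ − sin φ₁ cos φ₂ cos Δλ = (0.7987)(0.9316) − (-0.6017)(0.3636)(0.9356) = 0.9487
θ = atan2(y, x) = -7.71°; adding 360° gives 352.3°.

352.3°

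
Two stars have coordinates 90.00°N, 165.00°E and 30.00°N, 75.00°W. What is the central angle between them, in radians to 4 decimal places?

1.0472 rad

In radians: φ₁ = 1.5708, φ₂ = 0.5236, Δλ = 120.000° = 2.0944 rad.
Haversine: a = sin²(Δφ/2) + cos φ₁ cos φ₂ sin²(Δλ/2) = 0.2500 + (0.0000)(0.8660)(0.7500) = 0.25000.
Central angle c = 2·arcsin(√a) = 1.04720 rad.
So the angular separation is 1.0472 rad.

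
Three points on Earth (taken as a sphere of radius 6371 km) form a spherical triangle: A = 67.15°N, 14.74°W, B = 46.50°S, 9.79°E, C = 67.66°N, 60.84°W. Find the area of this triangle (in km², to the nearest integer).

Side lengths (central angles): a = 2.1946, b = 0.3021, c = 2.0101 rad; semiperimeter s = 2.2534.
By l'Huilier's theorem, tan(E/4) = √[tan(s/2) tan((s−a)/2) tan((s−b)/2) tan((s−c)/2)], giving spherical excess E = 0.4210 rad.
Area = E·R² = 0.4210 × (6371)² ≈ 17087527 km².

17087527 km²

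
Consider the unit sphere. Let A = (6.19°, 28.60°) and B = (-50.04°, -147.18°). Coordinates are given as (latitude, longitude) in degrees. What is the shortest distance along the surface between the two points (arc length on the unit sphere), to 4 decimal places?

2.3738

In radians: φ₁ = 0.1080, φ₂ = -0.8734, Δλ = -175.780° = -3.0679 rad.
Haversine: a = sin²(Δφ/2) + cos φ₁ cos φ₂ sin²(Δλ/2) = 0.2221 + (0.9942)(0.6423)(0.9986) = 0.85971.
Central angle c = 2·arcsin(√a) = 2.37377 rad.
On the unit sphere the arc length equals the central angle: 2.3738.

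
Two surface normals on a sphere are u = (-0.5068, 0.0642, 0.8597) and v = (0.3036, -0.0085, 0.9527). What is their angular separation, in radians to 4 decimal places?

0.8438 rad

u·v = 0.6646; |u| = 1.0000, |v| = 0.9999.
cos θ = (u·v)/(|u||v|) = 0.6646, so θ = 0.8438 rad.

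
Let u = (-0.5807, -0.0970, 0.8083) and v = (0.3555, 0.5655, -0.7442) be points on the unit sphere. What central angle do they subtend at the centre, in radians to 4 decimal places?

u·v = -0.8628; |u| = 1.0000, |v| = 1.0000.
cos θ = (u·v)/(|u||v|) = -0.8628, so θ = 2.6117 rad.

2.6117 rad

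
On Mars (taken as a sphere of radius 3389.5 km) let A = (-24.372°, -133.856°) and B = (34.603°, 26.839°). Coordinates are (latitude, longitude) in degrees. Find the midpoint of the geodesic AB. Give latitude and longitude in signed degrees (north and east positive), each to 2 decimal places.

The central angle between A and B is δ = 2.7992 rad.
With f = 0.5, the slerp weights are sin((1−f)δ)/sin δ = 2.9346 and sin(fδ)/sin δ = 2.9346.
Weighted sum of the unit vectors: (2.9346)·(-0.6311,-0.6568,-0.4127) + (2.9346)·(0.7344,0.3716,0.5679) = (0.3033, -0.8370, 0.4555).
Converting back: φ = atan2(z, √(x²+y²)) = 27.10°, λ = atan2(y, x) = -70.08°.

27.10°, -70.08°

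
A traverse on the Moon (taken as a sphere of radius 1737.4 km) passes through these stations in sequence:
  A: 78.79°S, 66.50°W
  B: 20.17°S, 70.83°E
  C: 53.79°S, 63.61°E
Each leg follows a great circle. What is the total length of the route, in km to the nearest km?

Leg A→B: central angle 1.3653 rad, distance 2372.1 km.
Leg B→C: central angle 0.5947 rad, distance 1033.2 km.
Total: 2372.1 + 1033.2 ≈ 3405 km.

3405 km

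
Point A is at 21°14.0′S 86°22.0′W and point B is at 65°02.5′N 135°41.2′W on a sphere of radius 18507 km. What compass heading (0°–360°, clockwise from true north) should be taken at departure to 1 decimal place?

341.3°

With φ₁ = -0.3706, φ₂ = 1.1352, Δλ = -0.8608 rad, the forward-azimuth formula gives
θ = atan2( sin Δλ cos φ₂ , cos φ₁ sin φ₂ − sin φ₁ cos φ₂ cos Δλ ) = atan2(-0.3200, 0.9447) = -18.71°.
Adding 360° brings this into [0°, 360°): 341.3°.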